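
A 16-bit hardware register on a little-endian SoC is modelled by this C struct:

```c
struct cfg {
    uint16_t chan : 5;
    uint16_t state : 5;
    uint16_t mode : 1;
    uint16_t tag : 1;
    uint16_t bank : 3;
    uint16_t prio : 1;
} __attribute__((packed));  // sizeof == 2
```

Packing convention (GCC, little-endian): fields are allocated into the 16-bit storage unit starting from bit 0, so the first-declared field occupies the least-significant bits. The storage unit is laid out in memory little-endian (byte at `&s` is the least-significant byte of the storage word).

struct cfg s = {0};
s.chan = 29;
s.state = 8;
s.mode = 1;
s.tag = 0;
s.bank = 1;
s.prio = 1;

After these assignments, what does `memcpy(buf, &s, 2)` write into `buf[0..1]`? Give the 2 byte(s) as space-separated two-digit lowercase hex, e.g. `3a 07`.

[0+:5] chan=29 & 0x1f = 0x1d; word=0x001d
[5+:5] state=8 & 0x1f = 0x8; word=0x011d
[10+:1] mode=1 & 0x1 = 0x1; word=0x051d
[11+:1] tag=0 & 0x1 = 0x0; word=0x051d
[12+:3] bank=1 & 0x7 = 0x1; word=0x151d
[15+:1] prio=1 & 0x1 = 0x1; word=0x951d
word = 0x951d → little-endian bytes:
  [0]=0x1d  [1]=0x95

1d 95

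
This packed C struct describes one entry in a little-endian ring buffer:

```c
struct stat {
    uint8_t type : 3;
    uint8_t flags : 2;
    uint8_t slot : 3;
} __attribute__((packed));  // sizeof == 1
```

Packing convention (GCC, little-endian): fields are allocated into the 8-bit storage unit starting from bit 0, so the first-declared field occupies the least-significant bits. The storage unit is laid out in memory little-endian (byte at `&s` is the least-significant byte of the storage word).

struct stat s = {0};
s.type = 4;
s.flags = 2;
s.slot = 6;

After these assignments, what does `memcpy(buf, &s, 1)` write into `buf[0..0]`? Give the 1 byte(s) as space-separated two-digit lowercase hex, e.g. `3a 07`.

type:3 = 4 → 0x4 << 0 → word 0x04
flags:2 = 2 → 0x2 << 3 → word 0x14
slot:3 = 6 → 0x6 << 5 → word 0xd4
word = 0xd4 → little-endian bytes:
  [0]=0xd4

d4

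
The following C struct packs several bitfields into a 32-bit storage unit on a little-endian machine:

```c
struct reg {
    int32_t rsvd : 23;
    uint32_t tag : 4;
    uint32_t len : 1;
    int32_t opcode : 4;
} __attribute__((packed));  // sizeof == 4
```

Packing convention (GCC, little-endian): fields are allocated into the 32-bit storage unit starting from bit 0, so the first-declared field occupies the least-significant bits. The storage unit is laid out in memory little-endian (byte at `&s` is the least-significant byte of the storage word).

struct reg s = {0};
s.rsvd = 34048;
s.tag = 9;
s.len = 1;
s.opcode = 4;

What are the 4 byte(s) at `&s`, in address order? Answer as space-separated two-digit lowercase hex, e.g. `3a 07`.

00 85 80 4c

rsvd (23b) val=34048 bits=0x8500 at bit 0: 0x00008500
tag (4b) val=9 bits=0x9 at bit 23: 0x04808500
len (1b) val=1 bits=0x1 at bit 27: 0x0c808500
opcode (4b) val=4 bits=0x4 at bit 28: 0x4c808500
word = 0x4c808500 → little-endian bytes:
  [0]=0x00  [1]=0x85  [2]=0x80  [3]=0x4c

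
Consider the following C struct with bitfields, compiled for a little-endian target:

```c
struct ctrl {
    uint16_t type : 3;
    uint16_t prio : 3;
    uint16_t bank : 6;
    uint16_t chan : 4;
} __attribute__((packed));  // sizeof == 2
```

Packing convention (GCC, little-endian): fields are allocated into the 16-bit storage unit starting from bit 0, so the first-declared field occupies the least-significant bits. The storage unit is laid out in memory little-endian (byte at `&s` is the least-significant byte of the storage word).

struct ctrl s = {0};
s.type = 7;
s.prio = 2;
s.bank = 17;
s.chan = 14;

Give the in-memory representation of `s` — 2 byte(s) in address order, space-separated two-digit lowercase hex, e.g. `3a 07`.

[0+:3] type=7 & 0x7 = 0x7; word=0x0007
[3+:3] prio=2 & 0x7 = 0x2; word=0x0017
[6+:6] bank=17 & 0x3f = 0x11; word=0x0457
[12+:4] chan=14 & 0xf = 0xe; word=0xe457
word = 0xe457 → little-endian bytes:
  [0]=0x57  [1]=0xe4

57 e4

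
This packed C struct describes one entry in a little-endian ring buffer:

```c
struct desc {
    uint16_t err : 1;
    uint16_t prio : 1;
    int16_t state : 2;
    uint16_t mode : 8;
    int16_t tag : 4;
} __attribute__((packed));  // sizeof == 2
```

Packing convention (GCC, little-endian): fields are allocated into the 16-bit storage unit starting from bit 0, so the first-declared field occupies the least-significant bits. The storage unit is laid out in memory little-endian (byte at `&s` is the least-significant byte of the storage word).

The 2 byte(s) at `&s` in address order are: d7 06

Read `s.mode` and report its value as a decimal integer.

109

[0]=0xd7 [1]=0x06 (little-endian) → word 0x06d7
err [0+:1] = (word>>0) & 0x1 = 1
prio [1+:1] = (word>>1) & 0x1 = 1
state [2+:2] = (word>>2) & 0x3 = 1
mode [4+:8] = (word>>4) & 0xff = 109  ←
tag [12+:4] = (word>>12) & 0xf = 0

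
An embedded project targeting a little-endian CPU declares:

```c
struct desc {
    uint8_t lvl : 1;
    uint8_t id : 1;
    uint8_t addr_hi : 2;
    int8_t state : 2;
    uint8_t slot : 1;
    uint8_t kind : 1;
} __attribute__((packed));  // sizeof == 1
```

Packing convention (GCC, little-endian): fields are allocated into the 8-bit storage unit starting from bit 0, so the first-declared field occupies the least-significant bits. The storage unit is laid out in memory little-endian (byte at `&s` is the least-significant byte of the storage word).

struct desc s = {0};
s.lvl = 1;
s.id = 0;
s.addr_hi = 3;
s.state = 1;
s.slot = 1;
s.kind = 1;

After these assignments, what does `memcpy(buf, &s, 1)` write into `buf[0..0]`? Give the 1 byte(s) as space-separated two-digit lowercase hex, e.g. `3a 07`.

lvl (1b) val=1 bits=0x1 at bit 0: 0x01
id (1b) val=0 bits=0x0 at bit 1: 0x01
addr_hi (2b) val=3 bits=0x3 at bit 2: 0x0d
state (2b) val=1 bits=0x1 at bit 4: 0x1d
slot (1b) val=1 bits=0x1 at bit 6: 0x5d
kind (1b) val=1 bits=0x1 at bit 7: 0xdd
word = 0xdd → little-endian bytes:
  [0]=0xdd

dd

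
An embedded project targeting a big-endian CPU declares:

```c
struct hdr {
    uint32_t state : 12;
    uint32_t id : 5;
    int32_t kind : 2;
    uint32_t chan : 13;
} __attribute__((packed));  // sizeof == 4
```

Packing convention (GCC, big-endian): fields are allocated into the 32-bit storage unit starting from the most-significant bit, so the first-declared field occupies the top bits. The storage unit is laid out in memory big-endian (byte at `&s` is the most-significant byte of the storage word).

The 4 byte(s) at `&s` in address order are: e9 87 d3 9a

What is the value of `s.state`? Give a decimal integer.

[0]=0xe9 [1]=0x87 [2]=0xd3 [3]=0x9a (big-endian) → word 0xe987d39a
state:12 @ bit 20 → (0xe987d39a>>20)&0xfff = 0xe98  ←
id:5 @ bit 15 → (0xe987d39a>>15)&0x1f = 0xf
kind:2 @ bit 13 → (0xe987d39a>>13)&0x3 = 0x2
chan:13 @ bit 0 → (0xe987d39a>>0)&0x1fff = 0x139a

3736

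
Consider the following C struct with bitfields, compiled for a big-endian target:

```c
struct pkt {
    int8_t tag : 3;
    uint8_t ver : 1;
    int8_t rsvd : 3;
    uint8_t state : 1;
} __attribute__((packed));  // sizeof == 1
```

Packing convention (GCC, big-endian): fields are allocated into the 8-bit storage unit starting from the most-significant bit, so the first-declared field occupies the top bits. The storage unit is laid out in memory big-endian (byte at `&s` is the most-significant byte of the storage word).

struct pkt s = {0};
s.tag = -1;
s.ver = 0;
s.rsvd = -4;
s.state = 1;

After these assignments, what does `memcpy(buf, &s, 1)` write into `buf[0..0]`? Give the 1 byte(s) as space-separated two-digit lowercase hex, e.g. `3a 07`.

[5+:3] tag=-1 & 0x7 = 0x7; word=0xe0
[4+:1] ver=0 & 0x1 = 0x0; word=0xe0
[1+:3] rsvd=-4 & 0x7 = 0x4; word=0xe8
[0+:1] state=1 & 0x1 = 0x1; word=0xe9
word = 0xe9 → big-endian bytes:
  [0]=0xe9

e9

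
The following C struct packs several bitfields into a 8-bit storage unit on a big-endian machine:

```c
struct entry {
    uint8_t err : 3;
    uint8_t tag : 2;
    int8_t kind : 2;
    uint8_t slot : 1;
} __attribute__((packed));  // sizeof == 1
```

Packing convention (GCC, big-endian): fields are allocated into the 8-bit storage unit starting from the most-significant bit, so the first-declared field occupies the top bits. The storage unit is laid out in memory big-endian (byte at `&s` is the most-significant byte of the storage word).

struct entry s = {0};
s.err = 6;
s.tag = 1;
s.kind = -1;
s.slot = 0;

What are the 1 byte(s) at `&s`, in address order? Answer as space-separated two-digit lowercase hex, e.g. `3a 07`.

ce

err (3b) val=6 bits=0x6 at bit 5: 0xc0
tag (2b) val=1 bits=0x1 at bit 3: 0xc8
kind (2b) val=-1 bits=0x3 at bit 1: 0xce
slot (1b) val=0 bits=0x0 at bit 0: 0xce
word = 0xce → big-endian bytes:
  [0]=0xce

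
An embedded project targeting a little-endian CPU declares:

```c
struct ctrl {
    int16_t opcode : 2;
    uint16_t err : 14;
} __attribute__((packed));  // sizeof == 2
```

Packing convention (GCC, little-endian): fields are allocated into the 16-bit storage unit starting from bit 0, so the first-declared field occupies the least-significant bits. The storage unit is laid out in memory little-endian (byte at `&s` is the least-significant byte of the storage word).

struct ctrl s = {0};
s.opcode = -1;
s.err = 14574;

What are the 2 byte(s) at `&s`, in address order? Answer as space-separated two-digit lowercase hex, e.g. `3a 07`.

[0+:2] opcode=-1 & 0x3 = 0x3; word=0x0003
[2+:14] err=14574 & 0x3fff = 0x38ee; word=0xe3bb
word = 0xe3bb → little-endian bytes:
  [0]=0xbb  [1]=0xe3

bb e3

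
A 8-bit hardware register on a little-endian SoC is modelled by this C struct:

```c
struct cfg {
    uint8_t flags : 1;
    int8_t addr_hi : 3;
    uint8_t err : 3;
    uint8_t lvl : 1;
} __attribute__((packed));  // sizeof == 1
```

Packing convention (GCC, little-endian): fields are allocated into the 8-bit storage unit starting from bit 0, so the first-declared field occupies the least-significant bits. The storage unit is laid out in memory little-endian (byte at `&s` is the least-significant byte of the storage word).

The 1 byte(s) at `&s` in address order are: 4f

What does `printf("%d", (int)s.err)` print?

4

[0]=0x4f (little-endian) → word 0x4f
flags [0+:1] = (word>>0) & 0x1 = 1
addr_hi [1+:3] = (word>>1) & 0x7 = 7
err [4+:3] = (word>>4) & 0x7 = 4  ←
lvl [7+:1] = (word>>7) & 0x1 = 0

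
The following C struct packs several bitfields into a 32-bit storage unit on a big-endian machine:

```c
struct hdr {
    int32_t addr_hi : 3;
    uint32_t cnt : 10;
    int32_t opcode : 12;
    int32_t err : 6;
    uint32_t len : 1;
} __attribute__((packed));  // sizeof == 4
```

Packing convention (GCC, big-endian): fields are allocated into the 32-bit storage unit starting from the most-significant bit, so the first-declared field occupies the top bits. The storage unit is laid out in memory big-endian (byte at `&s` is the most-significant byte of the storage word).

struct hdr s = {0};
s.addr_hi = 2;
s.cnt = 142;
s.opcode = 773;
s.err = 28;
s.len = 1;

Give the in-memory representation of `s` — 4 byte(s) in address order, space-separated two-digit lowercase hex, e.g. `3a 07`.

addr_hi:3 = 2 → 0x2 << 29 → word 0x40000000
cnt:10 = 142 → 0x8e << 19 → word 0x44700000
opcode:12 = 773 → 0x305 << 7 → word 0x44718280
err:6 = 28 → 0x1c << 1 → word 0x447182b8
len:1 = 1 → 0x1 << 0 → word 0x447182b9
word = 0x447182b9 → big-endian bytes:
  [0]=0x44  [1]=0x71  [2]=0x82  [3]=0xb9

44 71 82 b9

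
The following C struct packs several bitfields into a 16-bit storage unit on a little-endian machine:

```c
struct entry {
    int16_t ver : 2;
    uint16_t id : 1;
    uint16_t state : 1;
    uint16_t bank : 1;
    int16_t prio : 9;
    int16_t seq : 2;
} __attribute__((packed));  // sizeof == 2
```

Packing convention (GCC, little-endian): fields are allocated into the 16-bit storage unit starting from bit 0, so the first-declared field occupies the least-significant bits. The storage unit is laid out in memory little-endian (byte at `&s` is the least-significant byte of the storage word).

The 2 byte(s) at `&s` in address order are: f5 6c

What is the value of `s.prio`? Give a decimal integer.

-153

[0]=0xf5 [1]=0x6c (little-endian) → word 0x6cf5
ver:2 @ bit 0 → (0x6cf5>>0)&0x3 = 0x1
id:1 @ bit 2 → (0x6cf5>>2)&0x1 = 0x1
state:1 @ bit 3 → (0x6cf5>>3)&0x1 = 0x0
bank:1 @ bit 4 → (0x6cf5>>4)&0x1 = 0x1
prio:9 @ bit 5 → (0x6cf5>>5)&0x1ff = 0x167  ←
seq:2 @ bit 14 → (0x6cf5>>14)&0x3 = 0x1
prio signed 9b, MSB=1: 359 - 512 = -153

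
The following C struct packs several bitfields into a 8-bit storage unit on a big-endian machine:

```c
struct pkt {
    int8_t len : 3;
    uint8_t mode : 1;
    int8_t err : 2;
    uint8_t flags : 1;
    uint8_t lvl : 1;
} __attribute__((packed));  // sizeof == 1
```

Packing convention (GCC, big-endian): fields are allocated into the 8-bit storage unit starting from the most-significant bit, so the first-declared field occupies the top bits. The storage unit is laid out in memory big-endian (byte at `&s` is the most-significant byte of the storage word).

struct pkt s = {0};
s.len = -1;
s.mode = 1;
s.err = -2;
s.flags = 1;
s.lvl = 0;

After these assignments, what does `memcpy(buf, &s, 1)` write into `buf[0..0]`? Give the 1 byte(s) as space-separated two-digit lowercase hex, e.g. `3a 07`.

[5+:3] len=-1 & 0x7 = 0x7; word=0xe0
[4+:1] mode=1 & 0x1 = 0x1; word=0xf0
[2+:2] err=-2 & 0x3 = 0x2; word=0xf8
[1+:1] flags=1 & 0x1 = 0x1; word=0xfa
[0+:1] lvl=0 & 0x1 = 0x0; word=0xfa
word = 0xfa → big-endian bytes:
  [0]=0xfa

fa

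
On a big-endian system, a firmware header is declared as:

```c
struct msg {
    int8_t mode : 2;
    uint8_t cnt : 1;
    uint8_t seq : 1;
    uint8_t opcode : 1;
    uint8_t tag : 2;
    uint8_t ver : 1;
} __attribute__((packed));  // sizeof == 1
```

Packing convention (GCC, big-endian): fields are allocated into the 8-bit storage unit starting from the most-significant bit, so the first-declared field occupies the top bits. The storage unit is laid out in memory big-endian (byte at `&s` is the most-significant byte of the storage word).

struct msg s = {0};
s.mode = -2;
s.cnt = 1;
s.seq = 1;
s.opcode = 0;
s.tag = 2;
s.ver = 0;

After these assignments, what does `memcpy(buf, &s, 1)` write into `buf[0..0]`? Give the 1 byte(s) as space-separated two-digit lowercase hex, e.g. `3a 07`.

mode (2b) val=-2 bits=0x2 at bit 6: 0x80
cnt (1b) val=1 bits=0x1 at bit 5: 0xa0
seq (1b) val=1 bits=0x1 at bit 4: 0xb0
opcode (1b) val=0 bits=0x0 at bit 3: 0xb0
tag (2b) val=2 bits=0x2 at bit 1: 0xb4
ver (1b) val=0 bits=0x0 at bit 0: 0xb4
word = 0xb4 → big-endian bytes:
  [0]=0xb4

b4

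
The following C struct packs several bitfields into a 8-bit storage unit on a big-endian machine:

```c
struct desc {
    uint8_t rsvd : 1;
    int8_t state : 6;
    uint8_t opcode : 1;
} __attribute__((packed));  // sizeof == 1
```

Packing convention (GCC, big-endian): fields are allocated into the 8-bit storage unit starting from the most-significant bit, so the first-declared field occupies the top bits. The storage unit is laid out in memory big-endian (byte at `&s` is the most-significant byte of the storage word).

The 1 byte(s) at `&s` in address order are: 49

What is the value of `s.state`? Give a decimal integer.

[0]=0x49 (big-endian) → word 0x49
rsvd:1 @ bit 7 → (0x49>>7)&0x1 = 0x0
state:6 @ bit 1 → (0x49>>1)&0x3f = 0x24  ←
opcode:1 @ bit 0 → (0x49>>0)&0x1 = 0x1
state signed 6b, MSB=1: 36 - 64 = -28

-28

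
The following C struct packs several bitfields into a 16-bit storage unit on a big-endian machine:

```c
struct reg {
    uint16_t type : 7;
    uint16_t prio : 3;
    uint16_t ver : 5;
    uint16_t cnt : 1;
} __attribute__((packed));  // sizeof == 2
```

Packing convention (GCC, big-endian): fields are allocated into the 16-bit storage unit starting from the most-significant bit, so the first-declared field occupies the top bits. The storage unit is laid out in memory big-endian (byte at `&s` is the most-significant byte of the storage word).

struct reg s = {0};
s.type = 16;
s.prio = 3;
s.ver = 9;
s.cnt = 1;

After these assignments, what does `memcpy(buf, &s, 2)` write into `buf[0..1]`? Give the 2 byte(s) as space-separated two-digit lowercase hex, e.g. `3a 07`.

20 d3

type:7 = 16 → 0x10 << 9 → word 0x2000
prio:3 = 3 → 0x3 << 6 → word 0x20c0
ver:5 = 9 → 0x9 << 1 → word 0x20d2
cnt:1 = 1 → 0x1 << 0 → word 0x20d3
word = 0x20d3 → big-endian bytes:
  [0]=0x20  [1]=0xd3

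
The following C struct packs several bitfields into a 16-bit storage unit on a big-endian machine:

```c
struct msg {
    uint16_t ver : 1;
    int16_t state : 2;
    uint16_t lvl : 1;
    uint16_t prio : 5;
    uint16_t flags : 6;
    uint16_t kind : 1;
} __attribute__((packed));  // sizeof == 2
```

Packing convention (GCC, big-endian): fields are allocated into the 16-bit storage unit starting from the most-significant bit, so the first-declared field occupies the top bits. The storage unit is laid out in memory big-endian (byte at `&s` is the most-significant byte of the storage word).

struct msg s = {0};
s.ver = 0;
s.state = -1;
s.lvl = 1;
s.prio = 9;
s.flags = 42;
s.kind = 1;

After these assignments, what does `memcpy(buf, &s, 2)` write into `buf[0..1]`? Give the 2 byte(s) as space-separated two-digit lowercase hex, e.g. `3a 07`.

74 d5

ver (1b) val=0 bits=0x0 at bit 15: 0x0000
state (2b) val=-1 bits=0x3 at bit 13: 0x6000
lvl (1b) val=1 bits=0x1 at bit 12: 0x7000
prio (5b) val=9 bits=0x9 at bit 7: 0x7480
flags (6b) val=42 bits=0x2a at bit 1: 0x74d4
kind (1b) val=1 bits=0x1 at bit 0: 0x74d5
word = 0x74d5 → big-endian bytes:
  [0]=0x74  [1]=0xd5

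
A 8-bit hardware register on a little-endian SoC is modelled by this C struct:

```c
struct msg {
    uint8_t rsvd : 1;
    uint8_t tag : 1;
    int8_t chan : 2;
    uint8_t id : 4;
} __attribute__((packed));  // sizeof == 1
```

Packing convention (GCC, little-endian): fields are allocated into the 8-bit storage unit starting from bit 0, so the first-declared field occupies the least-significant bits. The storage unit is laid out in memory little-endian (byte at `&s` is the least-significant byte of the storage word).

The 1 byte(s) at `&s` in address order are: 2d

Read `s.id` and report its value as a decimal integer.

2

[0]=0x2d (little-endian) → word 0x2d
rsvd:1 @ bit 0 → (0x2d>>0)&0x1 = 0x1
tag:1 @ bit 1 → (0x2d>>1)&0x1 = 0x0
chan:2 @ bit 2 → (0x2d>>2)&0x3 = 0x3
id:4 @ bit 4 → (0x2d>>4)&0xf = 0x2  ←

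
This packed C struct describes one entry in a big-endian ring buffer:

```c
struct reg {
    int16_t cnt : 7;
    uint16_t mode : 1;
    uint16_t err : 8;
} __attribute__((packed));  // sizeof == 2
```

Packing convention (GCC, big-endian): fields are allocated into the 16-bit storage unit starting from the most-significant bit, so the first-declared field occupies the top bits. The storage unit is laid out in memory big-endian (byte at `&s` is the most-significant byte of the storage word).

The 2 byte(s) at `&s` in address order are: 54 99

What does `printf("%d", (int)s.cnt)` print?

[0]=0x54 [1]=0x99 (big-endian) → word 0x5499
cnt:7 @ bit 9 → (0x5499>>9)&0x7f = 0x2a  ←
mode:1 @ bit 8 → (0x5499>>8)&0x1 = 0x0
err:8 @ bit 0 → (0x5499>>0)&0xff = 0x99
cnt signed 7b, MSB=0: value = 42

42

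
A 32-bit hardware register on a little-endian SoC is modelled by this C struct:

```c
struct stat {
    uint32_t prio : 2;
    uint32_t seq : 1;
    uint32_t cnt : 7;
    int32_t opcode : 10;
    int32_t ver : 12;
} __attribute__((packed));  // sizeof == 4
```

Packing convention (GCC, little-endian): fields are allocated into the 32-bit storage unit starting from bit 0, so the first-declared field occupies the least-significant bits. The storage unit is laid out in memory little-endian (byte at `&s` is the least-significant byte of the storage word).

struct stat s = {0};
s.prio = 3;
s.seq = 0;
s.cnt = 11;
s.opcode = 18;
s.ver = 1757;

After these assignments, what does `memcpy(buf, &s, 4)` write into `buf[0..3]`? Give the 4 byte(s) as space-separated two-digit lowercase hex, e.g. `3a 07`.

prio (2b) val=3 bits=0x3 at bit 0: 0x00000003
seq (1b) val=0 bits=0x0 at bit 2: 0x00000003
cnt (7b) val=11 bits=0xb at bit 3: 0x0000005b
opcode (10b) val=18 bits=0x12 at bit 10: 0x0000485b
ver (12b) val=1757 bits=0x6dd at bit 20: 0x6dd0485b
word = 0x6dd0485b → little-endian bytes:
  [0]=0x5b  [1]=0x48  [2]=0xd0  [3]=0x6d

5b 48 d0 6d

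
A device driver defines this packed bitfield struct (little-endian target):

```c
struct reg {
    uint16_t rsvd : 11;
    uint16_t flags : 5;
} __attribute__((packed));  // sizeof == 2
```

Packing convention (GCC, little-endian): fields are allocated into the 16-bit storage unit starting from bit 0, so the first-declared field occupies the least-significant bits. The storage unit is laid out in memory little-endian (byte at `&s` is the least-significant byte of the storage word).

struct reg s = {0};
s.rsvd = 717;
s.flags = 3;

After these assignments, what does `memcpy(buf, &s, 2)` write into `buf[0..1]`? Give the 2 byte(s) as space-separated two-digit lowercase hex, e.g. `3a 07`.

rsvd:11 = 717 → 0x2cd << 0 → word 0x02cd
flags:5 = 3 → 0x3 << 11 → word 0x1acd
word = 0x1acd → little-endian bytes:
  [0]=0xcd  [1]=0x1a

cd 1a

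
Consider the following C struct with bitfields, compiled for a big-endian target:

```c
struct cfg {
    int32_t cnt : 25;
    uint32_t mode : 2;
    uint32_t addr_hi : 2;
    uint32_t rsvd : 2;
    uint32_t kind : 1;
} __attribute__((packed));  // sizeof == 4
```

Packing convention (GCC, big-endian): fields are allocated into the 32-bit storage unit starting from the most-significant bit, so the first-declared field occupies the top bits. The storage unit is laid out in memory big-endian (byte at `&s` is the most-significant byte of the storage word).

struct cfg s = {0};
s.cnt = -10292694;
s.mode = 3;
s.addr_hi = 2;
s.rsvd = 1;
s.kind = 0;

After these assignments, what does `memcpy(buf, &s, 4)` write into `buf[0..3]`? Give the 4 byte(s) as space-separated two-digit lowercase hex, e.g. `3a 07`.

[7+:25] cnt=-10292694 & 0x1ffffff = 0x162f22a; word=0xb1791500
[5+:2] mode=3 & 0x3 = 0x3; word=0xb1791560
[3+:2] addr_hi=2 & 0x3 = 0x2; word=0xb1791570
[1+:2] rsvd=1 & 0x3 = 0x1; word=0xb1791572
[0+:1] kind=0 & 0x1 = 0x0; word=0xb1791572
word = 0xb1791572 → big-endian bytes:
  [0]=0xb1  [1]=0x79  [2]=0x15  [3]=0x72

b1 79 15 72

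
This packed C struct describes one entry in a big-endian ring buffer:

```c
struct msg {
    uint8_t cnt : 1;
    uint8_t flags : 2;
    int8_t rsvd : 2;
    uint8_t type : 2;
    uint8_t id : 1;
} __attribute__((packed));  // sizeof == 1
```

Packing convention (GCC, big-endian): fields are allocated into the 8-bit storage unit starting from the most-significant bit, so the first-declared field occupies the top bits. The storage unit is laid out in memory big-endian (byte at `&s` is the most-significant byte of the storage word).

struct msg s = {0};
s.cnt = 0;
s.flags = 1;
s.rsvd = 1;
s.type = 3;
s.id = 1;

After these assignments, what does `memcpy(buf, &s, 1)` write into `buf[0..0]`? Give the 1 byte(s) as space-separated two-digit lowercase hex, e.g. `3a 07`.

2f

cnt (1b) val=0 bits=0x0 at bit 7: 0x00
flags (2b) val=1 bits=0x1 at bit 5: 0x20
rsvd (2b) val=1 bits=0x1 at bit 3: 0x28
type (2b) val=3 bits=0x3 at bit 1: 0x2e
id (1b) val=1 bits=0x1 at bit 0: 0x2f
word = 0x2f → big-endian bytes:
  [0]=0x2f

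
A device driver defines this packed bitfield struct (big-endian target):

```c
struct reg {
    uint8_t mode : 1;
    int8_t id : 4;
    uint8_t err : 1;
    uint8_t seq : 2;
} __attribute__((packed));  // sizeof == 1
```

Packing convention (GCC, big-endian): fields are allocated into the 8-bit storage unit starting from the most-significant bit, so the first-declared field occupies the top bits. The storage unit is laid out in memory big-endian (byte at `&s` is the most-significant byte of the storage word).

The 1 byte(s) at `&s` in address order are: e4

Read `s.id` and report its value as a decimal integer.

[0]=0xe4 (big-endian) → word 0xe4
mode [7+:1] = (word>>7) & 0x1 = 1
id [3+:4] = (word>>3) & 0xf = 12  ←
err [2+:1] = (word>>2) & 0x1 = 1
seq [0+:2] = (word>>0) & 0x3 = 0
id signed 4b, MSB=1: 12 - 16 = -4

-4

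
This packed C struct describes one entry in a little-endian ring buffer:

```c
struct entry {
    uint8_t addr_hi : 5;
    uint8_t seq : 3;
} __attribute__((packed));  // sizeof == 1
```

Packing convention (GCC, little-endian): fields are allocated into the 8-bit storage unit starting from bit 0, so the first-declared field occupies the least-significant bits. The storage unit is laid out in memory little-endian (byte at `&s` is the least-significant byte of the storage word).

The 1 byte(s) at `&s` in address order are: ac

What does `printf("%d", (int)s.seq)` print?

[0]=0xac (little-endian) → word 0xac
addr_hi:5 @ bit 0 → (0xac>>0)&0x1f = 0xc
seq:3 @ bit 5 → (0xac>>5)&0x7 = 0x5  ←

5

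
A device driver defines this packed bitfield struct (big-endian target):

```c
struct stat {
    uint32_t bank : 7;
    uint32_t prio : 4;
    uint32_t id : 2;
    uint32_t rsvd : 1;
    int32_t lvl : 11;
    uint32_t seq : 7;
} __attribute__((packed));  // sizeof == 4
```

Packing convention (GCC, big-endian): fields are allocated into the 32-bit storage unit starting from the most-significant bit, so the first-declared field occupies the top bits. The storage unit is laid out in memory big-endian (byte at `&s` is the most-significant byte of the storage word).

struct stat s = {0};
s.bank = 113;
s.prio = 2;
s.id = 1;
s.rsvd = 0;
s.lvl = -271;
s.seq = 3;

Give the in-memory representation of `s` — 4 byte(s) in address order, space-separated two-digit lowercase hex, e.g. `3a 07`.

bank:7 = 113 → 0x71 << 25 → word 0xe2000000
prio:4 = 2 → 0x2 << 21 → word 0xe2400000
id:2 = 1 → 0x1 << 19 → word 0xe2480000
rsvd:1 = 0 → 0x0 << 18 → word 0xe2480000
lvl:11 = -271 → 0x6f1 << 7 → word 0xe24b7880
seq:7 = 3 → 0x3 << 0 → word 0xe24b7883
word = 0xe24b7883 → big-endian bytes:
  [0]=0xe2  [1]=0x4b  [2]=0x78  [3]=0x83

e2 4b 78 83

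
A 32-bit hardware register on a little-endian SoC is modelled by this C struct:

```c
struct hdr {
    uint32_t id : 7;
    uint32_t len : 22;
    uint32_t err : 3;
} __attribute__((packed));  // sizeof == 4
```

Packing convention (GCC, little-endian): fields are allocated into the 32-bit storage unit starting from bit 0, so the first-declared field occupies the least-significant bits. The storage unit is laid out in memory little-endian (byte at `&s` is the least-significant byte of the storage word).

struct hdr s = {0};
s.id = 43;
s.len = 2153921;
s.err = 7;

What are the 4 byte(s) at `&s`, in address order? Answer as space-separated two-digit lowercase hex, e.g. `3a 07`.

ab e0 6e f0

[0+:7] id=43 & 0x7f = 0x2b; word=0x0000002b
[7+:22] len=2153921 & 0x3fffff = 0x20ddc1; word=0x106ee0ab
[29+:3] err=7 & 0x7 = 0x7; word=0xf06ee0ab
word = 0xf06ee0ab → little-endian bytes:
  [0]=0xab  [1]=0xe0  [2]=0x6e  [3]=0xf0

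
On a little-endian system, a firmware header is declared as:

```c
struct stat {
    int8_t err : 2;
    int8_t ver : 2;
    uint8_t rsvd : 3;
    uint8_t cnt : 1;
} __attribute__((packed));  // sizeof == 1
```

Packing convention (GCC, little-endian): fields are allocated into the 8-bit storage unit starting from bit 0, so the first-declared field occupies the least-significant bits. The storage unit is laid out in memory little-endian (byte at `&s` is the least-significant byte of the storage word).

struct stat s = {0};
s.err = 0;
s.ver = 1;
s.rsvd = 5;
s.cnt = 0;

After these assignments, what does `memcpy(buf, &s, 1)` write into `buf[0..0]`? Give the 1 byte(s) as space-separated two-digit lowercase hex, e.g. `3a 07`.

54

err:2 = 0 → 0x0 << 0 → word 0x00
ver:2 = 1 → 0x1 << 2 → word 0x04
rsvd:3 = 5 → 0x5 << 4 → word 0x54
cnt:1 = 0 → 0x0 << 7 → word 0x54
word = 0x54 → little-endian bytes:
  [0]=0x54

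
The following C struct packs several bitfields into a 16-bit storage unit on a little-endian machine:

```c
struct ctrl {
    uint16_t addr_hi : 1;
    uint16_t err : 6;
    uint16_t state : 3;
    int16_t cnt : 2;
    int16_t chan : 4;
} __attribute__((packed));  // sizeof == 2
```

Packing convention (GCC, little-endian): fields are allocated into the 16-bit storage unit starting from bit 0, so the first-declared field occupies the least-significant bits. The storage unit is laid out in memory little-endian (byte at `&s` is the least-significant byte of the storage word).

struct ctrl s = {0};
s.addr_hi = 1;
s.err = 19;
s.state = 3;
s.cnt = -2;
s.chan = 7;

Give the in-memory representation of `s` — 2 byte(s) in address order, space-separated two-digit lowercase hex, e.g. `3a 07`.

a7 79

[0+:1] addr_hi=1 & 0x1 = 0x1; word=0x0001
[1+:6] err=19 & 0x3f = 0x13; word=0x0027
[7+:3] state=3 & 0x7 = 0x3; word=0x01a7
[10+:2] cnt=-2 & 0x3 = 0x2; word=0x09a7
[12+:4] chan=7 & 0xf = 0x7; word=0x79a7
word = 0x79a7 → little-endian bytes:
  [0]=0xa7  [1]=0x79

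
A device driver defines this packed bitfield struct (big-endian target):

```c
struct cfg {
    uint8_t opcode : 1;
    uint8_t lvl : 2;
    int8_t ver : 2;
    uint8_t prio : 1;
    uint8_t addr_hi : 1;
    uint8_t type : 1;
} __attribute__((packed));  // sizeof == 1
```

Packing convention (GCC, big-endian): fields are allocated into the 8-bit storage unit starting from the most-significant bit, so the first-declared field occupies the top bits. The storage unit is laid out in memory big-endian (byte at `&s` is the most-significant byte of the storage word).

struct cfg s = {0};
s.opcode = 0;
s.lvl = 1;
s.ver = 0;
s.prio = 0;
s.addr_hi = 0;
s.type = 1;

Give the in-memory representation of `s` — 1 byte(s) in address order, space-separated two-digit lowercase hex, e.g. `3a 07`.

opcode:1 = 0 → 0x0 << 7 → word 0x00
lvl:2 = 1 → 0x1 << 5 → word 0x20
ver:2 = 0 → 0x0 << 3 → word 0x20
prio:1 = 0 → 0x0 << 2 → word 0x20
addr_hi:1 = 0 → 0x0 << 1 → word 0x20
type:1 = 1 → 0x1 << 0 → word 0x21
word = 0x21 → big-endian bytes:
  [0]=0x21

21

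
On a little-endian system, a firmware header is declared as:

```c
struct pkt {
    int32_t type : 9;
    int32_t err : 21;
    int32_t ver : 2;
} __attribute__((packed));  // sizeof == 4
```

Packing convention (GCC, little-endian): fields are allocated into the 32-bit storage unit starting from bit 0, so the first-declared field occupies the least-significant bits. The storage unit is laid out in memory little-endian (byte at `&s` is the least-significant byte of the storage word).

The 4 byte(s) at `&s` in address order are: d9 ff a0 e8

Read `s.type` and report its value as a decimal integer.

[0]=0xd9 [1]=0xff [2]=0xa0 [3]=0xe8 (little-endian) → word 0xe8a0ffd9
type:9 @ bit 0 → (0xe8a0ffd9>>0)&0x1ff = 0x1d9  ←
err:21 @ bit 9 → (0xe8a0ffd9>>9)&0x1fffff = 0x14507f
ver:2 @ bit 30 → (0xe8a0ffd9>>30)&0x3 = 0x3
type signed 9b, MSB=1: 473 - 512 = -39

-39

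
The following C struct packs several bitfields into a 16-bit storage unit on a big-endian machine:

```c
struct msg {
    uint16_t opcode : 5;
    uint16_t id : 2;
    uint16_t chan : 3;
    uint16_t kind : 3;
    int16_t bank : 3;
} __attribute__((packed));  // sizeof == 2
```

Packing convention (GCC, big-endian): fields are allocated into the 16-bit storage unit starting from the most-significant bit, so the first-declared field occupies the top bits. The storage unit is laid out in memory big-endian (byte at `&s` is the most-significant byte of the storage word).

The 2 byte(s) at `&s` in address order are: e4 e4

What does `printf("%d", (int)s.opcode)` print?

28

[0]=0xe4 [1]=0xe4 (big-endian) → word 0xe4e4
opcode:5 @ bit 11 → (0xe4e4>>11)&0x1f = 0x1c  ←
id:2 @ bit 9 → (0xe4e4>>9)&0x3 = 0x2
chan:3 @ bit 6 → (0xe4e4>>6)&0x7 = 0x3
kind:3 @ bit 3 → (0xe4e4>>3)&0x7 = 0x4
bank:3 @ bit 0 → (0xe4e4>>0)&0x7 = 0x4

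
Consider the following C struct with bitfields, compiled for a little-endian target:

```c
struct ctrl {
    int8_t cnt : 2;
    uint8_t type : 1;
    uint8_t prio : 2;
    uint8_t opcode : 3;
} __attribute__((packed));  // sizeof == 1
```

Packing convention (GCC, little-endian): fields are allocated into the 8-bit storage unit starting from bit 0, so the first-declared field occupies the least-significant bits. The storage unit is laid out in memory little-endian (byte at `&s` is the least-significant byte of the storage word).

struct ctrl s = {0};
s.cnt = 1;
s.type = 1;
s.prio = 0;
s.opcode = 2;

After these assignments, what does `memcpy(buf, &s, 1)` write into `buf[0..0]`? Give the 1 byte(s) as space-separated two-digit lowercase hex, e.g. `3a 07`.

45

cnt (2b) val=1 bits=0x1 at bit 0: 0x01
type (1b) val=1 bits=0x1 at bit 2: 0x05
prio (2b) val=0 bits=0x0 at bit 3: 0x05
opcode (3b) val=2 bits=0x2 at bit 5: 0x45
word = 0x45 → little-endian bytes:
  [0]=0x45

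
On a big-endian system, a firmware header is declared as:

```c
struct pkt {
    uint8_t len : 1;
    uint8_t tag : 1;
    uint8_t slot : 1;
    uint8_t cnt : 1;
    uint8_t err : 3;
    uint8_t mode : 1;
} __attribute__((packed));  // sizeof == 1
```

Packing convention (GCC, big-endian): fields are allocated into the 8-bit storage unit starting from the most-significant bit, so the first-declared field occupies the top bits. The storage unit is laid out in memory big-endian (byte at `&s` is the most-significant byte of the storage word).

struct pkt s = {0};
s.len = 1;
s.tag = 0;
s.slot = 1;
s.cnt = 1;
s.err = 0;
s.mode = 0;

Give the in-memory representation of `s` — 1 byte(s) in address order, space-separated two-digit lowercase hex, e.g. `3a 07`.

len:1 = 1 → 0x1 << 7 → word 0x80
tag:1 = 0 → 0x0 << 6 → word 0x80
slot:1 = 1 → 0x1 << 5 → word 0xa0
cnt:1 = 1 → 0x1 << 4 → word 0xb0
err:3 = 0 → 0x0 << 1 → word 0xb0
mode:1 = 0 → 0x0 << 0 → word 0xb0
word = 0xb0 → big-endian bytes:
  [0]=0xb0

b0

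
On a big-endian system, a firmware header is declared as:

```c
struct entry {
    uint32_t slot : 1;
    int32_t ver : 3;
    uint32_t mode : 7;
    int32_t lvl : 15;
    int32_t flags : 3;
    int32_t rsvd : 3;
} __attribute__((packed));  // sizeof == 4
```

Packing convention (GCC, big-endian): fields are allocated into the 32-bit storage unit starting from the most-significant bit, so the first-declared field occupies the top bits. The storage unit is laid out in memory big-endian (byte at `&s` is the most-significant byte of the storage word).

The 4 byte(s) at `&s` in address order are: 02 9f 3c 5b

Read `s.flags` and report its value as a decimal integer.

[0]=0x02 [1]=0x9f [2]=0x3c [3]=0x5b (big-endian) → word 0x029f3c5b
slot [31+:1] = (word>>31) & 0x1 = 0
ver [28+:3] = (word>>28) & 0x7 = 0
mode [21+:7] = (word>>21) & 0x7f = 20
lvl [6+:15] = (word>>6) & 0x7fff = 31985
flags [3+:3] = (word>>3) & 0x7 = 3  ←
rsvd [0+:3] = (word>>0) & 0x7 = 3
flags signed 3b, MSB=0: value = 3

3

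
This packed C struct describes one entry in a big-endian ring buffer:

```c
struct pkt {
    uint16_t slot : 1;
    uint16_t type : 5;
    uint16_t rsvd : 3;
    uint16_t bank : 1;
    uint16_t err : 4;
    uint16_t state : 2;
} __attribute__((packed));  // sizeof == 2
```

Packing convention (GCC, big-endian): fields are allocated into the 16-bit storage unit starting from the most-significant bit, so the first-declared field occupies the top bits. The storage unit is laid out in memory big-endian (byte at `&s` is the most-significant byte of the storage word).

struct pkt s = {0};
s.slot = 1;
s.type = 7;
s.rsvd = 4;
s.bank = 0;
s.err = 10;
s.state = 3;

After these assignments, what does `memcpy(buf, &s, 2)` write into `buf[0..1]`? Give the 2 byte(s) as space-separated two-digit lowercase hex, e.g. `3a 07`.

slot (1b) val=1 bits=0x1 at bit 15: 0x8000
type (5b) val=7 bits=0x7 at bit 10: 0x9c00
rsvd (3b) val=4 bits=0x4 at bit 7: 0x9e00
bank (1b) val=0 bits=0x0 at bit 6: 0x9e00
err (4b) val=10 bits=0xa at bit 2: 0x9e28
state (2b) val=3 bits=0x3 at bit 0: 0x9e2b
word = 0x9e2b → big-endian bytes:
  [0]=0x9e  [1]=0x2b

9e 2b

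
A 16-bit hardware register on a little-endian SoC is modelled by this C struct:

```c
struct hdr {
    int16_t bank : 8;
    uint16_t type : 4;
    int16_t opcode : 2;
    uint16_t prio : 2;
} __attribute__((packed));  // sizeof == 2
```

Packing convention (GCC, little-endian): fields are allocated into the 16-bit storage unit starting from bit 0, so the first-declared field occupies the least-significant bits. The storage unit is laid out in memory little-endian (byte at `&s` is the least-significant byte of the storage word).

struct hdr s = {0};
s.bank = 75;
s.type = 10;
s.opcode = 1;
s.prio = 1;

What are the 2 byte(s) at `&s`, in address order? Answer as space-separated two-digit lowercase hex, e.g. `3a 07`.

[0+:8] bank=75 & 0xff = 0x4b; word=0x004b
[8+:4] type=10 & 0xf = 0xa; word=0x0a4b
[12+:2] opcode=1 & 0x3 = 0x1; word=0x1a4b
[14+:2] prio=1 & 0x3 = 0x1; word=0x5a4b
word = 0x5a4b → little-endian bytes:
  [0]=0x4b  [1]=0x5a

4b 5a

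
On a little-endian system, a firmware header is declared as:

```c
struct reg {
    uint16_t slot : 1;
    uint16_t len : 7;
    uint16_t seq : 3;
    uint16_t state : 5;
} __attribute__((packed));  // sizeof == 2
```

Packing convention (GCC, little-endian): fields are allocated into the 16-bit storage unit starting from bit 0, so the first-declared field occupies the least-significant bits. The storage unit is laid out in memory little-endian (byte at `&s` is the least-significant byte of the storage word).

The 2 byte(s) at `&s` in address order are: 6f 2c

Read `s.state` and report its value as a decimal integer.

[0]=0x6f [1]=0x2c (little-endian) → word 0x2c6f
slot:1 @ bit 0 → (0x2c6f>>0)&0x1 = 0x1
len:7 @ bit 1 → (0x2c6f>>1)&0x7f = 0x37
seq:3 @ bit 8 → (0x2c6f>>8)&0x7 = 0x4
state:5 @ bit 11 → (0x2c6f>>11)&0x1f = 0x5  ←

5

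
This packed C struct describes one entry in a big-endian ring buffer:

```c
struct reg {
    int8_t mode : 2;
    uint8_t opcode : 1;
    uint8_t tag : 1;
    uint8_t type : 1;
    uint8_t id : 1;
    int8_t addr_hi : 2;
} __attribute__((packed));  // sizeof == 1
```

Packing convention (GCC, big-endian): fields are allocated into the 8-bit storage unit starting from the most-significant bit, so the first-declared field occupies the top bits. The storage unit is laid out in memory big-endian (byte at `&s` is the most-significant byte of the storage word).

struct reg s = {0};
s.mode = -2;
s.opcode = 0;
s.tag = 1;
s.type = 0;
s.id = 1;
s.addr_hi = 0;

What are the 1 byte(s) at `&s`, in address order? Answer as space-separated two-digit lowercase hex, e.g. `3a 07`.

94

mode:2 = -2 → 0x2 << 6 → word 0x80
opcode:1 = 0 → 0x0 << 5 → word 0x80
tag:1 = 1 → 0x1 << 4 → word 0x90
type:1 = 0 → 0x0 << 3 → word 0x90
id:1 = 1 → 0x1 << 2 → word 0x94
addr_hi:2 = 0 → 0x0 << 0 → word 0x94
word = 0x94 → big-endian bytes:
  [0]=0x94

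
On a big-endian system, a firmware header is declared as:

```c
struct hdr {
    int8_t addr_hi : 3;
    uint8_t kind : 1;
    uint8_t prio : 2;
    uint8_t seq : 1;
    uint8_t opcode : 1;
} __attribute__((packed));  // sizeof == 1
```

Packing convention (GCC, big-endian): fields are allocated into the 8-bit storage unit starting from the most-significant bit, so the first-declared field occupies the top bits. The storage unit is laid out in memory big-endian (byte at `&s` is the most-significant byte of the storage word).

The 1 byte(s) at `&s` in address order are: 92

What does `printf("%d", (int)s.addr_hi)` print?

[0]=0x92 (big-endian) → word 0x92
addr_hi:3 @ bit 5 → (0x92>>5)&0x7 = 0x4  ←
kind:1 @ bit 4 → (0x92>>4)&0x1 = 0x1
prio:2 @ bit 2 → (0x92>>2)&0x3 = 0x0
seq:1 @ bit 1 → (0x92>>1)&0x1 = 0x1
opcode:1 @ bit 0 → (0x92>>0)&0x1 = 0x0
addr_hi signed 3b, MSB=1: 4 - 8 = -4

-4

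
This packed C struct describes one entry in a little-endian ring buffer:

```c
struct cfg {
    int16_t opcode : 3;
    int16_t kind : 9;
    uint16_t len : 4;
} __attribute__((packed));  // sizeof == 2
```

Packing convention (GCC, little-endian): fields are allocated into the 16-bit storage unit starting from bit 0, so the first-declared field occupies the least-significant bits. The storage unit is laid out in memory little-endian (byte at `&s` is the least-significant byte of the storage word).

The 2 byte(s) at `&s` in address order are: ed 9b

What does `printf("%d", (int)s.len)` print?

9

[0]=0xed [1]=0x9b (little-endian) → word 0x9bed
opcode [0+:3] = (word>>0) & 0x7 = 5
kind [3+:9] = (word>>3) & 0x1ff = 381
len [12+:4] = (word>>12) & 0xf = 9  ←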